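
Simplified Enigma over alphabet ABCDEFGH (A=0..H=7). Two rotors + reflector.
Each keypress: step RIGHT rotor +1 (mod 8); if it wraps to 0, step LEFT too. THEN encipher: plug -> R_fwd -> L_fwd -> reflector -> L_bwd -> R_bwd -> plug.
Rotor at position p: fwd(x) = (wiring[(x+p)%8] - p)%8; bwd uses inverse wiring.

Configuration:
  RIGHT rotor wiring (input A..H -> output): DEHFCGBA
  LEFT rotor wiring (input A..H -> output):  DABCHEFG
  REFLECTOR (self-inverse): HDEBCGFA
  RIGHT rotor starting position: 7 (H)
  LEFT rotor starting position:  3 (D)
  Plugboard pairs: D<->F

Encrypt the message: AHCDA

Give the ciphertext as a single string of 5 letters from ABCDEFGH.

Answer: FDHAE

Derivation:
Char 1 ('A'): step: R->0, L->4 (L advanced); A->plug->A->R->D->L->C->refl->E->L'->F->R'->D->plug->F
Char 2 ('H'): step: R->1, L=4; H->plug->H->R->C->L->B->refl->D->L'->A->R'->F->plug->D
Char 3 ('C'): step: R->2, L=4; C->plug->C->R->A->L->D->refl->B->L'->C->R'->H->plug->H
Char 4 ('D'): step: R->3, L=4; D->plug->F->R->A->L->D->refl->B->L'->C->R'->A->plug->A
Char 5 ('A'): step: R->4, L=4; A->plug->A->R->G->L->F->refl->G->L'->H->R'->E->plug->E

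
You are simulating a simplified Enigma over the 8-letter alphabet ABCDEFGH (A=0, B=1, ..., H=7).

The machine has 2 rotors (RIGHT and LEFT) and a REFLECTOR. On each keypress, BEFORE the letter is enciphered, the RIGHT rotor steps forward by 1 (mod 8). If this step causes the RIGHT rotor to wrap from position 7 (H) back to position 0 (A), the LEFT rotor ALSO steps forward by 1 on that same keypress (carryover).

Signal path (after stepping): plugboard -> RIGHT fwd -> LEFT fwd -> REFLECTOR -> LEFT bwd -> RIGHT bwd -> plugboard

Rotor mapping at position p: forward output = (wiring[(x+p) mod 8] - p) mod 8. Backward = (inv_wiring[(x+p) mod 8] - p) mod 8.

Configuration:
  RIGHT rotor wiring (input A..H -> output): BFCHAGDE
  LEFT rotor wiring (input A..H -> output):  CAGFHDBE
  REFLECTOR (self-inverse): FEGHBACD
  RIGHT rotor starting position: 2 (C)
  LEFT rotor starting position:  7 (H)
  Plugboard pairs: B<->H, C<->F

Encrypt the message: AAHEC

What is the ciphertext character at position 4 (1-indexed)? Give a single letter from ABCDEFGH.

Char 1 ('A'): step: R->3, L=7; A->plug->A->R->E->L->G->refl->C->L'->H->R'->H->plug->B
Char 2 ('A'): step: R->4, L=7; A->plug->A->R->E->L->G->refl->C->L'->H->R'->C->plug->F
Char 3 ('H'): step: R->5, L=7; H->plug->B->R->G->L->E->refl->B->L'->C->R'->G->plug->G
Char 4 ('E'): step: R->6, L=7; E->plug->E->R->E->L->G->refl->C->L'->H->R'->D->plug->D

D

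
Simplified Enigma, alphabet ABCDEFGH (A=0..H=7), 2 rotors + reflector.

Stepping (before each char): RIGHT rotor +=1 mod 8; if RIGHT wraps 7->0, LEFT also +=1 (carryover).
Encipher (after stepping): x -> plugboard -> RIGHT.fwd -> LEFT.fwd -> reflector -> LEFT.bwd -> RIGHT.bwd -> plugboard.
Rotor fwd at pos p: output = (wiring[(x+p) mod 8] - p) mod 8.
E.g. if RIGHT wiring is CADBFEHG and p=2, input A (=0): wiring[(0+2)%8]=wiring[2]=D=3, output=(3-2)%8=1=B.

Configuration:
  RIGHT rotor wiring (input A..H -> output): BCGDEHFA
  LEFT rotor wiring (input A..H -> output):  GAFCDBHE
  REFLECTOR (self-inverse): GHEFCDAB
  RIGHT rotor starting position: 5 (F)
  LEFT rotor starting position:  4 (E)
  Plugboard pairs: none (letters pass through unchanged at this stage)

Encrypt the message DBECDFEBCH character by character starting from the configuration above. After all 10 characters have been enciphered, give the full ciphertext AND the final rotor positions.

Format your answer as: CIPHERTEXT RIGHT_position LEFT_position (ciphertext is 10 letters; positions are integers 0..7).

Char 1 ('D'): step: R->6, L=4; D->plug->D->R->E->L->C->refl->E->L'->F->R'->F->plug->F
Char 2 ('B'): step: R->7, L=4; B->plug->B->R->C->L->D->refl->F->L'->B->R'->A->plug->A
Char 3 ('E'): step: R->0, L->5 (L advanced); E->plug->E->R->E->L->D->refl->F->L'->G->R'->C->plug->C
Char 4 ('C'): step: R->1, L=5; C->plug->C->R->C->L->H->refl->B->L'->D->R'->D->plug->D
Char 5 ('D'): step: R->2, L=5; D->plug->D->R->F->L->A->refl->G->L'->H->R'->G->plug->G
Char 6 ('F'): step: R->3, L=5; F->plug->F->R->G->L->F->refl->D->L'->E->R'->C->plug->C
Char 7 ('E'): step: R->4, L=5; E->plug->E->R->F->L->A->refl->G->L'->H->R'->H->plug->H
Char 8 ('B'): step: R->5, L=5; B->plug->B->R->A->L->E->refl->C->L'->B->R'->F->plug->F
Char 9 ('C'): step: R->6, L=5; C->plug->C->R->D->L->B->refl->H->L'->C->R'->B->plug->B
Char 10 ('H'): step: R->7, L=5; H->plug->H->R->G->L->F->refl->D->L'->E->R'->E->plug->E
Final: ciphertext=FACDGCHFBE, RIGHT=7, LEFT=5

Answer: FACDGCHFBE 7 5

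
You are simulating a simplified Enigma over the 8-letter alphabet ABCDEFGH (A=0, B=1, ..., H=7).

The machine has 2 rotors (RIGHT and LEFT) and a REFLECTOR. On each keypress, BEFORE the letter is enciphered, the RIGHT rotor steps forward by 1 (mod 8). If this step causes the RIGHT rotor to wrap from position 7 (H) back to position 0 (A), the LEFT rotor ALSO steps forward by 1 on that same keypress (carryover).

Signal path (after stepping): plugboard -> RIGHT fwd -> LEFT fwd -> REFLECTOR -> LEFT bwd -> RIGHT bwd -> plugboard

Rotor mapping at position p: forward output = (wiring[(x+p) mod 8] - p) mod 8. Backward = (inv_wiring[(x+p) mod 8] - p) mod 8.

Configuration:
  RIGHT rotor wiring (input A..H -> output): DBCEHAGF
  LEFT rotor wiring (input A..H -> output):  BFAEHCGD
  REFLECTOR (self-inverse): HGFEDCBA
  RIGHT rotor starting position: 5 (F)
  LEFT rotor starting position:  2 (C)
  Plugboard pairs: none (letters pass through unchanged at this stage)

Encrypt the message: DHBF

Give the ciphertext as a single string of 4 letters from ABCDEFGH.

Answer: FBAA

Derivation:
Char 1 ('D'): step: R->6, L=2; D->plug->D->R->D->L->A->refl->H->L'->G->R'->F->plug->F
Char 2 ('H'): step: R->7, L=2; H->plug->H->R->H->L->D->refl->E->L'->E->R'->B->plug->B
Char 3 ('B'): step: R->0, L->3 (L advanced); B->plug->B->R->B->L->E->refl->D->L'->D->R'->A->plug->A
Char 4 ('F'): step: R->1, L=3; F->plug->F->R->F->L->G->refl->B->L'->A->R'->A->plug->A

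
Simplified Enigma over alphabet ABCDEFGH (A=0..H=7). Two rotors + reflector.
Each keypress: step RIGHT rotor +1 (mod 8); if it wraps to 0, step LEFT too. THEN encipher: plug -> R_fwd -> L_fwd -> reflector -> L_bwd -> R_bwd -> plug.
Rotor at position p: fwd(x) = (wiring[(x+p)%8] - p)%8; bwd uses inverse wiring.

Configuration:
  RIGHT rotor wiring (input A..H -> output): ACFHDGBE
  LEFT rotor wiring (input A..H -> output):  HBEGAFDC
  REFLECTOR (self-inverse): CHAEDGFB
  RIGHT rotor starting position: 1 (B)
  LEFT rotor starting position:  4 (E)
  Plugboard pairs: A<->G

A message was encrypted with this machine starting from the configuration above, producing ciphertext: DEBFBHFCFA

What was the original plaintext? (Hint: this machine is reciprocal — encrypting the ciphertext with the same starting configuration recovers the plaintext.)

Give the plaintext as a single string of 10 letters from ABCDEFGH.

Char 1 ('D'): step: R->2, L=4; D->plug->D->R->E->L->D->refl->E->L'->A->R'->H->plug->H
Char 2 ('E'): step: R->3, L=4; E->plug->E->R->B->L->B->refl->H->L'->C->R'->H->plug->H
Char 3 ('B'): step: R->4, L=4; B->plug->B->R->C->L->H->refl->B->L'->B->R'->G->plug->A
Char 4 ('F'): step: R->5, L=4; F->plug->F->R->A->L->E->refl->D->L'->E->R'->B->plug->B
Char 5 ('B'): step: R->6, L=4; B->plug->B->R->G->L->A->refl->C->L'->H->R'->E->plug->E
Char 6 ('H'): step: R->7, L=4; H->plug->H->R->C->L->H->refl->B->L'->B->R'->B->plug->B
Char 7 ('F'): step: R->0, L->5 (L advanced); F->plug->F->R->G->L->B->refl->H->L'->F->R'->C->plug->C
Char 8 ('C'): step: R->1, L=5; C->plug->C->R->G->L->B->refl->H->L'->F->R'->E->plug->E
Char 9 ('F'): step: R->2, L=5; F->plug->F->R->C->L->F->refl->G->L'->B->R'->C->plug->C
Char 10 ('A'): step: R->3, L=5; A->plug->G->R->H->L->D->refl->E->L'->E->R'->A->plug->G

Answer: HHABEBCECG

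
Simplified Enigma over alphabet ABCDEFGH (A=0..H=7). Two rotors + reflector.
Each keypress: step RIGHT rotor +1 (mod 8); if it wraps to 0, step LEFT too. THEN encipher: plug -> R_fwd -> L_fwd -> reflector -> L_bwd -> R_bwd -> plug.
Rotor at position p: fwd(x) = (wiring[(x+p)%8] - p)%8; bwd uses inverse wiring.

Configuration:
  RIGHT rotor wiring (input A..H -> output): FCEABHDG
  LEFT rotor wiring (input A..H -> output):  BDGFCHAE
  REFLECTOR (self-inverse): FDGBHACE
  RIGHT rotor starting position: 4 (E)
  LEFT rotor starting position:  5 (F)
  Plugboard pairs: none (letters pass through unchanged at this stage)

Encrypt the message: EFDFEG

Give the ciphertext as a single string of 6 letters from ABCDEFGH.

Char 1 ('E'): step: R->5, L=5; E->plug->E->R->F->L->B->refl->D->L'->B->R'->C->plug->C
Char 2 ('F'): step: R->6, L=5; F->plug->F->R->C->L->H->refl->E->L'->D->R'->G->plug->G
Char 3 ('D'): step: R->7, L=5; D->plug->D->R->F->L->B->refl->D->L'->B->R'->E->plug->E
Char 4 ('F'): step: R->0, L->6 (L advanced); F->plug->F->R->H->L->B->refl->D->L'->C->R'->B->plug->B
Char 5 ('E'): step: R->1, L=6; E->plug->E->R->G->L->E->refl->H->L'->F->R'->G->plug->G
Char 6 ('G'): step: R->2, L=6; G->plug->G->R->D->L->F->refl->A->L'->E->R'->F->plug->F

Answer: CGEBGF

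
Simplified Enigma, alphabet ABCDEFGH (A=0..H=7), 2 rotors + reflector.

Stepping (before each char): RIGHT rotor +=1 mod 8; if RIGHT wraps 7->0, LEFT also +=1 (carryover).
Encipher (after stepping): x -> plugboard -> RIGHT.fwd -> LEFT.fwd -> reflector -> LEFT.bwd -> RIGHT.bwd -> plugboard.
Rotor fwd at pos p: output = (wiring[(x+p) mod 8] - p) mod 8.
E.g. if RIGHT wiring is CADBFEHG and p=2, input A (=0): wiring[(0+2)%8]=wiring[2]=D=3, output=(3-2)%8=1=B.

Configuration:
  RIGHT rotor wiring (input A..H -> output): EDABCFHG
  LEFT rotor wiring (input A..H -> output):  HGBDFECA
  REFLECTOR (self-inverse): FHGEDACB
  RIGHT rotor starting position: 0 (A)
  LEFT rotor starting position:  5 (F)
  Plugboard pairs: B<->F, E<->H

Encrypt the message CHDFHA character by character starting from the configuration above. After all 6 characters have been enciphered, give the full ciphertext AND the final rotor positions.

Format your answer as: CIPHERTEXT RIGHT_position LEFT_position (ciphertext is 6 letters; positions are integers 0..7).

Char 1 ('C'): step: R->1, L=5; C->plug->C->R->A->L->H->refl->B->L'->E->R'->E->plug->H
Char 2 ('H'): step: R->2, L=5; H->plug->E->R->F->L->E->refl->D->L'->C->R'->G->plug->G
Char 3 ('D'): step: R->3, L=5; D->plug->D->R->E->L->B->refl->H->L'->A->R'->G->plug->G
Char 4 ('F'): step: R->4, L=5; F->plug->B->R->B->L->F->refl->A->L'->H->R'->F->plug->B
Char 5 ('H'): step: R->5, L=5; H->plug->E->R->G->L->G->refl->C->L'->D->R'->F->plug->B
Char 6 ('A'): step: R->6, L=5; A->plug->A->R->B->L->F->refl->A->L'->H->R'->H->plug->E
Final: ciphertext=HGGBBE, RIGHT=6, LEFT=5

Answer: HGGBBE 6 5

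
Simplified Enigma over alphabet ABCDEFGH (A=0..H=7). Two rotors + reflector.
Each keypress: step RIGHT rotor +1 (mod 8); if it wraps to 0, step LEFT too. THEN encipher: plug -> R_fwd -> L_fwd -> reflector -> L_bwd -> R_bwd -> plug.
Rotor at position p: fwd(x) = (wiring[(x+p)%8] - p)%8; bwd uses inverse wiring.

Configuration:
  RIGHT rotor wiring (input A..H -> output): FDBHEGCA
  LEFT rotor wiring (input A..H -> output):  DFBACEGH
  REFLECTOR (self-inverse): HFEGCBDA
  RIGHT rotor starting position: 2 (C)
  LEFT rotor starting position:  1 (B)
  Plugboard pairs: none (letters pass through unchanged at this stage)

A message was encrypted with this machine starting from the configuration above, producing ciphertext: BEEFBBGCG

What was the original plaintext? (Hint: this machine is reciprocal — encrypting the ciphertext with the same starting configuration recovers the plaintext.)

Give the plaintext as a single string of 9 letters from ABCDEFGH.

Char 1 ('B'): step: R->3, L=1; B->plug->B->R->B->L->A->refl->H->L'->C->R'->F->plug->F
Char 2 ('E'): step: R->4, L=1; E->plug->E->R->B->L->A->refl->H->L'->C->R'->B->plug->B
Char 3 ('E'): step: R->5, L=1; E->plug->E->R->G->L->G->refl->D->L'->E->R'->F->plug->F
Char 4 ('F'): step: R->6, L=1; F->plug->F->R->B->L->A->refl->H->L'->C->R'->B->plug->B
Char 5 ('B'): step: R->7, L=1; B->plug->B->R->G->L->G->refl->D->L'->E->R'->C->plug->C
Char 6 ('B'): step: R->0, L->2 (L advanced); B->plug->B->R->D->L->C->refl->E->L'->E->R'->E->plug->E
Char 7 ('G'): step: R->1, L=2; G->plug->G->R->H->L->D->refl->G->L'->B->R'->F->plug->F
Char 8 ('C'): step: R->2, L=2; C->plug->C->R->C->L->A->refl->H->L'->A->R'->E->plug->E
Char 9 ('G'): step: R->3, L=2; G->plug->G->R->A->L->H->refl->A->L'->C->R'->F->plug->F

Answer: FBFBCEFEF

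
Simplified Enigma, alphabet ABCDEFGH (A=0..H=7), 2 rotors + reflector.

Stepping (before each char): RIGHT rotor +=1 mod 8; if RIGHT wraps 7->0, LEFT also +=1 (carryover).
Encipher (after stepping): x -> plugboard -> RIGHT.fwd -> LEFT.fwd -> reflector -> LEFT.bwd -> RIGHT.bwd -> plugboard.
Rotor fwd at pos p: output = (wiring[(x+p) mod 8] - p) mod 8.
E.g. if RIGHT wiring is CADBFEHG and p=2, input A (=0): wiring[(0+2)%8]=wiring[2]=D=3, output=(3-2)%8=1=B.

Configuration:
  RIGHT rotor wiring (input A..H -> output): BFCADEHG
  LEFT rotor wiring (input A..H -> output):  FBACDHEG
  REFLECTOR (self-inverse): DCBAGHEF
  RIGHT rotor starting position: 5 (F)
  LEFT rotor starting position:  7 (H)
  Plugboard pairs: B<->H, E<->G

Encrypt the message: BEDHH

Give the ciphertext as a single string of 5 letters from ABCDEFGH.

Answer: GGHGE

Derivation:
Char 1 ('B'): step: R->6, L=7; B->plug->H->R->G->L->A->refl->D->L'->E->R'->E->plug->G
Char 2 ('E'): step: R->7, L=7; E->plug->G->R->F->L->E->refl->G->L'->B->R'->E->plug->G
Char 3 ('D'): step: R->0, L->0 (L advanced); D->plug->D->R->A->L->F->refl->H->L'->F->R'->B->plug->H
Char 4 ('H'): step: R->1, L=0; H->plug->B->R->B->L->B->refl->C->L'->D->R'->E->plug->G
Char 5 ('H'): step: R->2, L=0; H->plug->B->R->G->L->E->refl->G->L'->H->R'->G->plug->E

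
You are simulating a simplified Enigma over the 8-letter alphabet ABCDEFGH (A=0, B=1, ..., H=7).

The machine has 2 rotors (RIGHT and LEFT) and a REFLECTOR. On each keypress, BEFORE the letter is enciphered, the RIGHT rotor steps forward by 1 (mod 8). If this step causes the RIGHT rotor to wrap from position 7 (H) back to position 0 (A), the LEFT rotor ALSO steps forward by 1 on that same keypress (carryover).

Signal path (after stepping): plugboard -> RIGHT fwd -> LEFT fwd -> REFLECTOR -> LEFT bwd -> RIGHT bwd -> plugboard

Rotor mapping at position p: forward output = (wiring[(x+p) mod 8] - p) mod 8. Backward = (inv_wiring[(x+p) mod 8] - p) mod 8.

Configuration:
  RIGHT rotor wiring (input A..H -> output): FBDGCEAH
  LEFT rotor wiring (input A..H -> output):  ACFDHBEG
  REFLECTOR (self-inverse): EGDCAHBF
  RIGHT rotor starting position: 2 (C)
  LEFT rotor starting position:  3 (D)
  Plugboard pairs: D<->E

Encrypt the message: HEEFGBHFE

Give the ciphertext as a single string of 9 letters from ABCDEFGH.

Answer: CHGBBHBDG

Derivation:
Char 1 ('H'): step: R->3, L=3; H->plug->H->R->A->L->A->refl->E->L'->B->R'->C->plug->C
Char 2 ('E'): step: R->4, L=3; E->plug->D->R->D->L->B->refl->G->L'->C->R'->H->plug->H
Char 3 ('E'): step: R->5, L=3; E->plug->D->R->A->L->A->refl->E->L'->B->R'->G->plug->G
Char 4 ('F'): step: R->6, L=3; F->plug->F->R->A->L->A->refl->E->L'->B->R'->B->plug->B
Char 5 ('G'): step: R->7, L=3; G->plug->G->R->F->L->F->refl->H->L'->G->R'->B->plug->B
Char 6 ('B'): step: R->0, L->4 (L advanced); B->plug->B->R->B->L->F->refl->H->L'->H->R'->H->plug->H
Char 7 ('H'): step: R->1, L=4; H->plug->H->R->E->L->E->refl->A->L'->C->R'->B->plug->B
Char 8 ('F'): step: R->2, L=4; F->plug->F->R->F->L->G->refl->B->L'->G->R'->E->plug->D
Char 9 ('E'): step: R->3, L=4; E->plug->D->R->F->L->G->refl->B->L'->G->R'->G->plug->G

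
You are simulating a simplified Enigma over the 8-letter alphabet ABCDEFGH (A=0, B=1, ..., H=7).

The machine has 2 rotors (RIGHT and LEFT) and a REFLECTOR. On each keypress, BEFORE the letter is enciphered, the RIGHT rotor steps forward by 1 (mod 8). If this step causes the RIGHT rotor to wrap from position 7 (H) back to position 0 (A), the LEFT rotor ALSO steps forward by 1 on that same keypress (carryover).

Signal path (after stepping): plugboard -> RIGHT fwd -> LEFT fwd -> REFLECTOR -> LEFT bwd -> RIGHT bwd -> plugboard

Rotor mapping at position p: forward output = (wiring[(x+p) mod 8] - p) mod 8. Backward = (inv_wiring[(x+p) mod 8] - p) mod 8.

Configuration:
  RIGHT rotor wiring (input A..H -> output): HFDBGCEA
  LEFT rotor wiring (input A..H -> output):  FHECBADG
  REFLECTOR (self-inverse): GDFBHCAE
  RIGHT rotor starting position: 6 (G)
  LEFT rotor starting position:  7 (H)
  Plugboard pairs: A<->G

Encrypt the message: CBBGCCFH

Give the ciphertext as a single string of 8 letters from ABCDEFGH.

Answer: DGEEEEAG

Derivation:
Char 1 ('C'): step: R->7, L=7; C->plug->C->R->G->L->B->refl->D->L'->E->R'->D->plug->D
Char 2 ('B'): step: R->0, L->0 (L advanced); B->plug->B->R->F->L->A->refl->G->L'->H->R'->A->plug->G
Char 3 ('B'): step: R->1, L=0; B->plug->B->R->C->L->E->refl->H->L'->B->R'->E->plug->E
Char 4 ('G'): step: R->2, L=0; G->plug->A->R->B->L->H->refl->E->L'->C->R'->E->plug->E
Char 5 ('C'): step: R->3, L=0; C->plug->C->R->H->L->G->refl->A->L'->F->R'->E->plug->E
Char 6 ('C'): step: R->4, L=0; C->plug->C->R->A->L->F->refl->C->L'->D->R'->E->plug->E
Char 7 ('F'): step: R->5, L=0; F->plug->F->R->G->L->D->refl->B->L'->E->R'->G->plug->A
Char 8 ('H'): step: R->6, L=0; H->plug->H->R->E->L->B->refl->D->L'->G->R'->A->plug->G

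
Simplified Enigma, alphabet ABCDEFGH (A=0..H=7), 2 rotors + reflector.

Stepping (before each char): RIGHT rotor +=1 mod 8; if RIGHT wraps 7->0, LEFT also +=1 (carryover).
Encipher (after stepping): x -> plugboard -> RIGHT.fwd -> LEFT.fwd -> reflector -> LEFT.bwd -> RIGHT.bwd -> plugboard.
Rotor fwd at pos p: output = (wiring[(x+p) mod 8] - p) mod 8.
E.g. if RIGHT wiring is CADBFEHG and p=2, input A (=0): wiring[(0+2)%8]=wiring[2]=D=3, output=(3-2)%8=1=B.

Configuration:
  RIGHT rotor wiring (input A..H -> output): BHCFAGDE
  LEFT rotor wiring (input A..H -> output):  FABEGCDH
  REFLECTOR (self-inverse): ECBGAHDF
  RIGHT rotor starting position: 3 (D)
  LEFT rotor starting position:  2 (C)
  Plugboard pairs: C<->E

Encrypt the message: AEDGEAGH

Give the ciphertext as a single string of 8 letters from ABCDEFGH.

Answer: HBCCFFCC

Derivation:
Char 1 ('A'): step: R->4, L=2; A->plug->A->R->E->L->B->refl->C->L'->B->R'->H->plug->H
Char 2 ('E'): step: R->5, L=2; E->plug->C->R->H->L->G->refl->D->L'->G->R'->B->plug->B
Char 3 ('D'): step: R->6, L=2; D->plug->D->R->B->L->C->refl->B->L'->E->R'->E->plug->C
Char 4 ('G'): step: R->7, L=2; G->plug->G->R->H->L->G->refl->D->L'->G->R'->E->plug->C
Char 5 ('E'): step: R->0, L->3 (L advanced); E->plug->C->R->C->L->H->refl->F->L'->G->R'->F->plug->F
Char 6 ('A'): step: R->1, L=3; A->plug->A->R->G->L->F->refl->H->L'->C->R'->F->plug->F
Char 7 ('G'): step: R->2, L=3; G->plug->G->R->H->L->G->refl->D->L'->B->R'->E->plug->C
Char 8 ('H'): step: R->3, L=3; H->plug->H->R->H->L->G->refl->D->L'->B->R'->E->plug->C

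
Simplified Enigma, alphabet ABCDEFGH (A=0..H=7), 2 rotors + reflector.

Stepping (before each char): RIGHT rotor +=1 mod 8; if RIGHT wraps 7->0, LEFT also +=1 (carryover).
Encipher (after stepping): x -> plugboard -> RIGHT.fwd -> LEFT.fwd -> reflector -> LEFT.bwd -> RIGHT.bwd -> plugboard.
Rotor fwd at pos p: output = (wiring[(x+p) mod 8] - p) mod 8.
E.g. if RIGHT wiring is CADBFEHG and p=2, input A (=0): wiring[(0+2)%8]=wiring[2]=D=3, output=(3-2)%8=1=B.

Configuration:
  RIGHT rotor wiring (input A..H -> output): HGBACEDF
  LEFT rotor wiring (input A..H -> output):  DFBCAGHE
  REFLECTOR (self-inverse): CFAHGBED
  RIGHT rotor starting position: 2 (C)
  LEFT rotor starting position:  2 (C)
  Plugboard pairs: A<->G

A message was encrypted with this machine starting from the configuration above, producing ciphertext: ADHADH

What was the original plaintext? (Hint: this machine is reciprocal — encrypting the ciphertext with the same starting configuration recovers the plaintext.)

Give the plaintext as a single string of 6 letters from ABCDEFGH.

Answer: EAEHFB

Derivation:
Char 1 ('A'): step: R->3, L=2; A->plug->G->R->D->L->E->refl->G->L'->C->R'->E->plug->E
Char 2 ('D'): step: R->4, L=2; D->plug->D->R->B->L->A->refl->C->L'->F->R'->G->plug->A
Char 3 ('H'): step: R->5, L=2; H->plug->H->R->F->L->C->refl->A->L'->B->R'->E->plug->E
Char 4 ('A'): step: R->6, L=2; A->plug->G->R->E->L->F->refl->B->L'->G->R'->H->plug->H
Char 5 ('D'): step: R->7, L=2; D->plug->D->R->C->L->G->refl->E->L'->D->R'->F->plug->F
Char 6 ('H'): step: R->0, L->3 (L advanced); H->plug->H->R->F->L->A->refl->C->L'->G->R'->B->plug->B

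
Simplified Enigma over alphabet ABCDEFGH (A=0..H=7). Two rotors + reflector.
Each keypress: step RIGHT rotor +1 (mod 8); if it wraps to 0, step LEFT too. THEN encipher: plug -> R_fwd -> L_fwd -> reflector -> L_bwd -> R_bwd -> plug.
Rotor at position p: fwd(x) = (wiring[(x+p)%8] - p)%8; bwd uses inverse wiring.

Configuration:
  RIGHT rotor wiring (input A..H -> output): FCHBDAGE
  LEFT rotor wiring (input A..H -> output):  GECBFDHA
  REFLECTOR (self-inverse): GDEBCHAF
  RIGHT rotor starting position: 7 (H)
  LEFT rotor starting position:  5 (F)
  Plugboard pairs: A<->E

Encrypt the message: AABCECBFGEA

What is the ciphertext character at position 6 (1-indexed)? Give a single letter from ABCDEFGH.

Char 1 ('A'): step: R->0, L->6 (L advanced); A->plug->E->R->D->L->G->refl->A->L'->C->R'->B->plug->B
Char 2 ('A'): step: R->1, L=6; A->plug->E->R->H->L->F->refl->H->L'->G->R'->B->plug->B
Char 3 ('B'): step: R->2, L=6; B->plug->B->R->H->L->F->refl->H->L'->G->R'->D->plug->D
Char 4 ('C'): step: R->3, L=6; C->plug->C->R->F->L->D->refl->B->L'->A->R'->B->plug->B
Char 5 ('E'): step: R->4, L=6; E->plug->A->R->H->L->F->refl->H->L'->G->R'->F->plug->F
Char 6 ('C'): step: R->5, L=6; C->plug->C->R->H->L->F->refl->H->L'->G->R'->H->plug->H

H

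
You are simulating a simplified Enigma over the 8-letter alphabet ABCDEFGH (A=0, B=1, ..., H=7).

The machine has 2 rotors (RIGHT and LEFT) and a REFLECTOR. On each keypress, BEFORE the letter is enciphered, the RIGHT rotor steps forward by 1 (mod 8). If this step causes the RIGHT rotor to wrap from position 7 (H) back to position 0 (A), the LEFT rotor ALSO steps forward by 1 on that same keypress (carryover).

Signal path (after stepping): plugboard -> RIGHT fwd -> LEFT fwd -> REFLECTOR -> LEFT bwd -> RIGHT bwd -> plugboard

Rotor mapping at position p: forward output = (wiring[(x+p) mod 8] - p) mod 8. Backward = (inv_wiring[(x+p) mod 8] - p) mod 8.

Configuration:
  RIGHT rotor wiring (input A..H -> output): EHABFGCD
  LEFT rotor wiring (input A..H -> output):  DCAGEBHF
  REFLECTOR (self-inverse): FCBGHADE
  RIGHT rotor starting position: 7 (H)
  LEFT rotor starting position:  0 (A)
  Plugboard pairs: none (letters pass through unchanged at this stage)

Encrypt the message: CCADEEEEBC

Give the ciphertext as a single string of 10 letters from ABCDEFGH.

Answer: BBFEDGAAAE

Derivation:
Char 1 ('C'): step: R->0, L->1 (L advanced); C->plug->C->R->A->L->B->refl->C->L'->H->R'->B->plug->B
Char 2 ('C'): step: R->1, L=1; C->plug->C->R->A->L->B->refl->C->L'->H->R'->B->plug->B
Char 3 ('A'): step: R->2, L=1; A->plug->A->R->G->L->E->refl->H->L'->B->R'->F->plug->F
Char 4 ('D'): step: R->3, L=1; D->plug->D->R->H->L->C->refl->B->L'->A->R'->E->plug->E
Char 5 ('E'): step: R->4, L=1; E->plug->E->R->A->L->B->refl->C->L'->H->R'->D->plug->D
Char 6 ('E'): step: R->5, L=1; E->plug->E->R->C->L->F->refl->A->L'->E->R'->G->plug->G
Char 7 ('E'): step: R->6, L=1; E->plug->E->R->C->L->F->refl->A->L'->E->R'->A->plug->A
Char 8 ('E'): step: R->7, L=1; E->plug->E->R->C->L->F->refl->A->L'->E->R'->A->plug->A
Char 9 ('B'): step: R->0, L->2 (L advanced); B->plug->B->R->H->L->A->refl->F->L'->E->R'->A->plug->A
Char 10 ('C'): step: R->1, L=2; C->plug->C->R->A->L->G->refl->D->L'->F->R'->E->plug->E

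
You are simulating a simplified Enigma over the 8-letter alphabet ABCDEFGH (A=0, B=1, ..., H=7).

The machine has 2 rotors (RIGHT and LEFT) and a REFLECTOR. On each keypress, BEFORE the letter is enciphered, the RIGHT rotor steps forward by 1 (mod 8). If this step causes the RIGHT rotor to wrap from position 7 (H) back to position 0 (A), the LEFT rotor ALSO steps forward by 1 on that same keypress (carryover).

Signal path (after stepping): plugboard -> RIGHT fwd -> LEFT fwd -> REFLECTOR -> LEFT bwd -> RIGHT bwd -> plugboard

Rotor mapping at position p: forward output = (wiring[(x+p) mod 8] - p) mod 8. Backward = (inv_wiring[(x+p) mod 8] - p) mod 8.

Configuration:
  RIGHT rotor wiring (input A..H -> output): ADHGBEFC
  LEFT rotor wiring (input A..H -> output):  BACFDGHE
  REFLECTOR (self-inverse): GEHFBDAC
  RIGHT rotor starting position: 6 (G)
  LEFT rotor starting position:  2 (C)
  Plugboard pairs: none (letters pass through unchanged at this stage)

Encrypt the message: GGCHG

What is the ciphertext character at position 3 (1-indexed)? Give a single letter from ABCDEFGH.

Char 1 ('G'): step: R->7, L=2; G->plug->G->R->F->L->C->refl->H->L'->G->R'->H->plug->H
Char 2 ('G'): step: R->0, L->3 (L advanced); G->plug->G->R->F->L->G->refl->A->L'->B->R'->E->plug->E
Char 3 ('C'): step: R->1, L=3; C->plug->C->R->F->L->G->refl->A->L'->B->R'->G->plug->G

G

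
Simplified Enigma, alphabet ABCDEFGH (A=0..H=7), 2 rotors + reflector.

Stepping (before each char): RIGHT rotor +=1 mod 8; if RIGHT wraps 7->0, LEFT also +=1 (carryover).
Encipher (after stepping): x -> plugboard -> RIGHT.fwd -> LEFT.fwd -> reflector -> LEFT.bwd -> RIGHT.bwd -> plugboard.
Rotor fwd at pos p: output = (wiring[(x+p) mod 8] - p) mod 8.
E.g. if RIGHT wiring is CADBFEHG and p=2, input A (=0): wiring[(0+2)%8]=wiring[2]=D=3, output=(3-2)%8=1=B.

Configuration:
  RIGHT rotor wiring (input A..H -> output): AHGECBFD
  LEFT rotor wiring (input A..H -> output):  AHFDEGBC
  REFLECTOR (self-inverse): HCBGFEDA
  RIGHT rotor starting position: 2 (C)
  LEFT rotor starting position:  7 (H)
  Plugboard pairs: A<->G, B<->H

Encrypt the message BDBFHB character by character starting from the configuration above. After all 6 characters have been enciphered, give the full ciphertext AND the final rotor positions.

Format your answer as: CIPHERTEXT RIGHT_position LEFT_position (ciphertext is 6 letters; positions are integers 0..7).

Char 1 ('B'): step: R->3, L=7; B->plug->H->R->D->L->G->refl->D->L'->A->R'->E->plug->E
Char 2 ('D'): step: R->4, L=7; D->plug->D->R->H->L->C->refl->B->L'->B->R'->C->plug->C
Char 3 ('B'): step: R->5, L=7; B->plug->H->R->F->L->F->refl->E->L'->E->R'->A->plug->G
Char 4 ('F'): step: R->6, L=7; F->plug->F->R->G->L->H->refl->A->L'->C->R'->C->plug->C
Char 5 ('H'): step: R->7, L=7; H->plug->B->R->B->L->B->refl->C->L'->H->R'->D->plug->D
Char 6 ('B'): step: R->0, L->0 (L advanced); B->plug->H->R->D->L->D->refl->G->L'->F->R'->G->plug->A
Final: ciphertext=ECGCDA, RIGHT=0, LEFT=0

Answer: ECGCDA 0 0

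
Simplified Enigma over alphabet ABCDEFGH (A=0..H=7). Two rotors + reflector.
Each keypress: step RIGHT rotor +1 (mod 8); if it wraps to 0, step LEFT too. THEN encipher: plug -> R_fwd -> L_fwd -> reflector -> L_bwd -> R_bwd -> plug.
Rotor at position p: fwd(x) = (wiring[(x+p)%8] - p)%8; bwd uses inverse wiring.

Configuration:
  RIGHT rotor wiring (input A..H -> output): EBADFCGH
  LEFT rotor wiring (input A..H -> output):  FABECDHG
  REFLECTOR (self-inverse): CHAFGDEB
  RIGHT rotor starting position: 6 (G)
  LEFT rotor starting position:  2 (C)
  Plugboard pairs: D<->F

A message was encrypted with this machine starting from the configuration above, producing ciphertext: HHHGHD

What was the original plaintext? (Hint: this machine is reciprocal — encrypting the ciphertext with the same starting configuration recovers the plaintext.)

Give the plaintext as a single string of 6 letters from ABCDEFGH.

Answer: BFBDBC

Derivation:
Char 1 ('H'): step: R->7, L=2; H->plug->H->R->H->L->G->refl->E->L'->F->R'->B->plug->B
Char 2 ('H'): step: R->0, L->3 (L advanced); H->plug->H->R->H->L->G->refl->E->L'->D->R'->D->plug->F
Char 3 ('H'): step: R->1, L=3; H->plug->H->R->D->L->E->refl->G->L'->H->R'->B->plug->B
Char 4 ('G'): step: R->2, L=3; G->plug->G->R->C->L->A->refl->C->L'->F->R'->F->plug->D
Char 5 ('H'): step: R->3, L=3; H->plug->H->R->F->L->C->refl->A->L'->C->R'->B->plug->B
Char 6 ('D'): step: R->4, L=3; D->plug->F->R->F->L->C->refl->A->L'->C->R'->C->plug->C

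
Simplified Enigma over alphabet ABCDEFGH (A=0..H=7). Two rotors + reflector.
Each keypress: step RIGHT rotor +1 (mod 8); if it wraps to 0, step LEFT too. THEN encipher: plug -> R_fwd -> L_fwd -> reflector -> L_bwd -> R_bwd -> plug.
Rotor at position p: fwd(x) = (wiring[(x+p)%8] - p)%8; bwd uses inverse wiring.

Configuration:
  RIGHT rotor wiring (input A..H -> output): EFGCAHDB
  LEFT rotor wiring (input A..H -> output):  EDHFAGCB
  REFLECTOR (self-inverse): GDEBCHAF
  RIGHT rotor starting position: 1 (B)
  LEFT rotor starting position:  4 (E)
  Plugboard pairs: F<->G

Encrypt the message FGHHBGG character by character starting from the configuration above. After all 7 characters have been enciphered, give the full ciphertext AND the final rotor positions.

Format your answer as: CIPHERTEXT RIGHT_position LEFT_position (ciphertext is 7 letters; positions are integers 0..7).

Answer: ADCFAFE 0 5

Derivation:
Char 1 ('F'): step: R->2, L=4; F->plug->G->R->C->L->G->refl->A->L'->E->R'->A->plug->A
Char 2 ('G'): step: R->3, L=4; G->plug->F->R->B->L->C->refl->E->L'->A->R'->D->plug->D
Char 3 ('H'): step: R->4, L=4; H->plug->H->R->G->L->D->refl->B->L'->H->R'->C->plug->C
Char 4 ('H'): step: R->5, L=4; H->plug->H->R->D->L->F->refl->H->L'->F->R'->G->plug->F
Char 5 ('B'): step: R->6, L=4; B->plug->B->R->D->L->F->refl->H->L'->F->R'->A->plug->A
Char 6 ('G'): step: R->7, L=4; G->plug->F->R->B->L->C->refl->E->L'->A->R'->G->plug->F
Char 7 ('G'): step: R->0, L->5 (L advanced); G->plug->F->R->H->L->D->refl->B->L'->A->R'->E->plug->E
Final: ciphertext=ADCFAFE, RIGHT=0, LEFT=5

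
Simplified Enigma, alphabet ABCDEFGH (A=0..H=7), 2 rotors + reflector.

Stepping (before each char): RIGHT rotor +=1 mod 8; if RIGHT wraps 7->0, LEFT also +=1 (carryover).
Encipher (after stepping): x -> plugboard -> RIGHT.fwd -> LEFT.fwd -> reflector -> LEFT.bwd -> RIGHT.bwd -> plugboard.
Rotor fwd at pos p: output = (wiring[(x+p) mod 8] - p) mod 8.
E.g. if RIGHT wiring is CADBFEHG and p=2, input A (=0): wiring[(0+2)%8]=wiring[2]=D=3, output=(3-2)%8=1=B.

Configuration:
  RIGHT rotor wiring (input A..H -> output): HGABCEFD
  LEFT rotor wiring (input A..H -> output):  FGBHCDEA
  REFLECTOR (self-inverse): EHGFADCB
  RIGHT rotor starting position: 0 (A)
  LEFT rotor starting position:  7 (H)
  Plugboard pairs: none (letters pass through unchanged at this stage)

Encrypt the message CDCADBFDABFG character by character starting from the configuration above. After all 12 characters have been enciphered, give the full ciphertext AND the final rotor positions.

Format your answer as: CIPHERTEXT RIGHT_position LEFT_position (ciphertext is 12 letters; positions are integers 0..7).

Answer: GCGGBADFCACC 4 0

Derivation:
Char 1 ('C'): step: R->1, L=7; C->plug->C->R->A->L->B->refl->H->L'->C->R'->G->plug->G
Char 2 ('D'): step: R->2, L=7; D->plug->D->R->C->L->H->refl->B->L'->A->R'->C->plug->C
Char 3 ('C'): step: R->3, L=7; C->plug->C->R->B->L->G->refl->C->L'->D->R'->G->plug->G
Char 4 ('A'): step: R->4, L=7; A->plug->A->R->G->L->E->refl->A->L'->E->R'->G->plug->G
Char 5 ('D'): step: R->5, L=7; D->plug->D->R->C->L->H->refl->B->L'->A->R'->B->plug->B
Char 6 ('B'): step: R->6, L=7; B->plug->B->R->F->L->D->refl->F->L'->H->R'->A->plug->A
Char 7 ('F'): step: R->7, L=7; F->plug->F->R->D->L->C->refl->G->L'->B->R'->D->plug->D
Char 8 ('D'): step: R->0, L->0 (L advanced); D->plug->D->R->B->L->G->refl->C->L'->E->R'->F->plug->F
Char 9 ('A'): step: R->1, L=0; A->plug->A->R->F->L->D->refl->F->L'->A->R'->C->plug->C
Char 10 ('B'): step: R->2, L=0; B->plug->B->R->H->L->A->refl->E->L'->G->R'->A->plug->A
Char 11 ('F'): step: R->3, L=0; F->plug->F->R->E->L->C->refl->G->L'->B->R'->C->plug->C
Char 12 ('G'): step: R->4, L=0; G->plug->G->R->E->L->C->refl->G->L'->B->R'->C->plug->C
Final: ciphertext=GCGGBADFCACC, RIGHT=4, LEFT=0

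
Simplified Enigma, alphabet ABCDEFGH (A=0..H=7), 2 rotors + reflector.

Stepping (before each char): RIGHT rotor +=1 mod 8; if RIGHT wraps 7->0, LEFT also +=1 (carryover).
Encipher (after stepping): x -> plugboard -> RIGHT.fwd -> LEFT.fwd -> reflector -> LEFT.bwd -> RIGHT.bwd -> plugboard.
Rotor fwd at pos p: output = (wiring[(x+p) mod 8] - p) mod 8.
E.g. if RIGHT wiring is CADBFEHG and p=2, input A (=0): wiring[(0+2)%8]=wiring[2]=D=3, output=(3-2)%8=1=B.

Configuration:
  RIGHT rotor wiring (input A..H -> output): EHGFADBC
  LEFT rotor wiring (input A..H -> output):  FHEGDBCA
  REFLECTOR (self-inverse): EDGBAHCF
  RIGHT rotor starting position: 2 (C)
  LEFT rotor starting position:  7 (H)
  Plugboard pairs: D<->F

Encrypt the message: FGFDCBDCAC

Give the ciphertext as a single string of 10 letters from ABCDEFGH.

Answer: DCGEFHGBEA

Derivation:
Char 1 ('F'): step: R->3, L=7; F->plug->D->R->G->L->C->refl->G->L'->B->R'->F->plug->D
Char 2 ('G'): step: R->4, L=7; G->plug->G->R->C->L->A->refl->E->L'->F->R'->C->plug->C
Char 3 ('F'): step: R->5, L=7; F->plug->D->R->H->L->D->refl->B->L'->A->R'->G->plug->G
Char 4 ('D'): step: R->6, L=7; D->plug->F->R->H->L->D->refl->B->L'->A->R'->E->plug->E
Char 5 ('C'): step: R->7, L=7; C->plug->C->R->A->L->B->refl->D->L'->H->R'->D->plug->F
Char 6 ('B'): step: R->0, L->0 (L advanced); B->plug->B->R->H->L->A->refl->E->L'->C->R'->H->plug->H
Char 7 ('D'): step: R->1, L=0; D->plug->F->R->A->L->F->refl->H->L'->B->R'->G->plug->G
Char 8 ('C'): step: R->2, L=0; C->plug->C->R->G->L->C->refl->G->L'->D->R'->B->plug->B
Char 9 ('A'): step: R->3, L=0; A->plug->A->R->C->L->E->refl->A->L'->H->R'->E->plug->E
Char 10 ('C'): step: R->4, L=0; C->plug->C->R->F->L->B->refl->D->L'->E->R'->A->plug->A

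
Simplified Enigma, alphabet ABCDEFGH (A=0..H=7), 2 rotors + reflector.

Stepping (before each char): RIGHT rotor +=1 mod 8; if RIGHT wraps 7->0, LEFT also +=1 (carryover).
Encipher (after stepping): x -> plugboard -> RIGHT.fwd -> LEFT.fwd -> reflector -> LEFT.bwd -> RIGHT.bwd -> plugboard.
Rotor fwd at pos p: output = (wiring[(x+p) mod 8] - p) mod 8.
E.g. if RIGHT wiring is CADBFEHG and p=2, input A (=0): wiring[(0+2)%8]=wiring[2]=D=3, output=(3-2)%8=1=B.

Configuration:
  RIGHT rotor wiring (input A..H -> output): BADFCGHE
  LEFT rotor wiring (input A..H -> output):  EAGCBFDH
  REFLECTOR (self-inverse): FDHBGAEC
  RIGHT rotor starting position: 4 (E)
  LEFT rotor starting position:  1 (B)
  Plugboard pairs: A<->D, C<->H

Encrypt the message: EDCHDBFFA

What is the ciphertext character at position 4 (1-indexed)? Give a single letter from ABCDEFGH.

Char 1 ('E'): step: R->5, L=1; E->plug->E->R->D->L->A->refl->F->L'->B->R'->A->plug->D
Char 2 ('D'): step: R->6, L=1; D->plug->A->R->B->L->F->refl->A->L'->D->R'->C->plug->H
Char 3 ('C'): step: R->7, L=1; C->plug->H->R->A->L->H->refl->C->L'->F->R'->A->plug->D
Char 4 ('H'): step: R->0, L->2 (L advanced); H->plug->C->R->D->L->D->refl->B->L'->E->R'->H->plug->C

C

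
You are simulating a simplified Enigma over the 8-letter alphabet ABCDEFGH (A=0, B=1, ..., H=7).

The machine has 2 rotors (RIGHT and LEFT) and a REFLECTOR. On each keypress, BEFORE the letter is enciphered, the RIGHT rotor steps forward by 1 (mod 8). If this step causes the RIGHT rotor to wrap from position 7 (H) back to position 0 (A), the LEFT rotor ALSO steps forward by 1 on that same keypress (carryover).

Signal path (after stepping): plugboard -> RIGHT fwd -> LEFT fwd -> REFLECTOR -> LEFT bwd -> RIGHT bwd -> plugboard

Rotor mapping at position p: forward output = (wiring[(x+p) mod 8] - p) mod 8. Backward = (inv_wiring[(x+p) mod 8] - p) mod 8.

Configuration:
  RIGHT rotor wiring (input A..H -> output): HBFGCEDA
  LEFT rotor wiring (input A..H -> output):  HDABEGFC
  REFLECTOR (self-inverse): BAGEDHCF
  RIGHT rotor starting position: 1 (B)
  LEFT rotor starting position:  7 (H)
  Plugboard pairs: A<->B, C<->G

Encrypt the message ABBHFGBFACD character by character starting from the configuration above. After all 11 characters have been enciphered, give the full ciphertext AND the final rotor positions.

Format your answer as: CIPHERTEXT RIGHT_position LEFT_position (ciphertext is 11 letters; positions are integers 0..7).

Char 1 ('A'): step: R->2, L=7; A->plug->B->R->E->L->C->refl->G->L'->H->R'->H->plug->H
Char 2 ('B'): step: R->3, L=7; B->plug->A->R->D->L->B->refl->A->L'->B->R'->C->plug->G
Char 3 ('B'): step: R->4, L=7; B->plug->A->R->G->L->H->refl->F->L'->F->R'->F->plug->F
Char 4 ('H'): step: R->5, L=7; H->plug->H->R->F->L->F->refl->H->L'->G->R'->B->plug->A
Char 5 ('F'): step: R->6, L=7; F->plug->F->R->A->L->D->refl->E->L'->C->R'->B->plug->A
Char 6 ('G'): step: R->7, L=7; G->plug->C->R->C->L->E->refl->D->L'->A->R'->B->plug->A
Char 7 ('B'): step: R->0, L->0 (L advanced); B->plug->A->R->H->L->C->refl->G->L'->F->R'->C->plug->G
Char 8 ('F'): step: R->1, L=0; F->plug->F->R->C->L->A->refl->B->L'->D->R'->E->plug->E
Char 9 ('A'): step: R->2, L=0; A->plug->B->R->E->L->E->refl->D->L'->B->R'->E->plug->E
Char 10 ('C'): step: R->3, L=0; C->plug->G->R->G->L->F->refl->H->L'->A->R'->D->plug->D
Char 11 ('D'): step: R->4, L=0; D->plug->D->R->E->L->E->refl->D->L'->B->R'->G->plug->C
Final: ciphertext=HGFAAAGEEDC, RIGHT=4, LEFT=0

Answer: HGFAAAGEEDC 4 0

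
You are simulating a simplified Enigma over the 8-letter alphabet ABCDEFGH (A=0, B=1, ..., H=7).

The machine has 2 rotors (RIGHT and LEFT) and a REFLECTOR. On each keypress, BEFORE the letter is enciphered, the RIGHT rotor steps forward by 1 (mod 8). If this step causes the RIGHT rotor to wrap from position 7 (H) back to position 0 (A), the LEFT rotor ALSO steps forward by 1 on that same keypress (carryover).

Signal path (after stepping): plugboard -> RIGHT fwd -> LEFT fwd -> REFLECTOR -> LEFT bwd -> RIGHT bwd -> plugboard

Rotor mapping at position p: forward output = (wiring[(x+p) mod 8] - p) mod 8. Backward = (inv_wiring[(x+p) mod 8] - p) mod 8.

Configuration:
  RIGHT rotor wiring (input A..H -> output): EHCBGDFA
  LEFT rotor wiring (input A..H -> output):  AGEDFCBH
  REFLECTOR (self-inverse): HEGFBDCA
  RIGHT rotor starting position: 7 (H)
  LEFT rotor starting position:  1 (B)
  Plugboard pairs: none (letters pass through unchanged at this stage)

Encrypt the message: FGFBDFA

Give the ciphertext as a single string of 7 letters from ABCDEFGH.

Char 1 ('F'): step: R->0, L->2 (L advanced); F->plug->F->R->D->L->A->refl->H->L'->E->R'->A->plug->A
Char 2 ('G'): step: R->1, L=2; G->plug->G->R->H->L->E->refl->B->L'->B->R'->B->plug->B
Char 3 ('F'): step: R->2, L=2; F->plug->F->R->G->L->G->refl->C->L'->A->R'->A->plug->A
Char 4 ('B'): step: R->3, L=2; B->plug->B->R->D->L->A->refl->H->L'->E->R'->G->plug->G
Char 5 ('D'): step: R->4, L=2; D->plug->D->R->E->L->H->refl->A->L'->D->R'->F->plug->F
Char 6 ('F'): step: R->5, L=2; F->plug->F->R->F->L->F->refl->D->L'->C->R'->E->plug->E
Char 7 ('A'): step: R->6, L=2; A->plug->A->R->H->L->E->refl->B->L'->B->R'->D->plug->D

Answer: ABAGFED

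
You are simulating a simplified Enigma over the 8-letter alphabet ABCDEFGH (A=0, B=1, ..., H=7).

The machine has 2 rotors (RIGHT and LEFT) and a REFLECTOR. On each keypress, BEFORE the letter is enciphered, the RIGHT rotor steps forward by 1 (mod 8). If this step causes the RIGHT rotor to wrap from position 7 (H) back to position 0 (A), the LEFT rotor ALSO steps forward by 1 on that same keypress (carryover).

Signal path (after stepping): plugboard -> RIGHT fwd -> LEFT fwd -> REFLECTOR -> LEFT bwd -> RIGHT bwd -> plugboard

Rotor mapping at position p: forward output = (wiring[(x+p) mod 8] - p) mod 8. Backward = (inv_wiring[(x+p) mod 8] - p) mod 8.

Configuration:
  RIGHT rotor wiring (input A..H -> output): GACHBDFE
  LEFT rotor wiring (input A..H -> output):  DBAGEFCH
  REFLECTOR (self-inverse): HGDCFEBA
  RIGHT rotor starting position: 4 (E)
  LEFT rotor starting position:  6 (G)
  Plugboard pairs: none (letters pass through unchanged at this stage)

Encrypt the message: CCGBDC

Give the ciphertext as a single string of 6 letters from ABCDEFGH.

Answer: FDDHFF

Derivation:
Char 1 ('C'): step: R->5, L=6; C->plug->C->R->H->L->H->refl->A->L'->F->R'->F->plug->F
Char 2 ('C'): step: R->6, L=6; C->plug->C->R->A->L->E->refl->F->L'->C->R'->D->plug->D
Char 3 ('G'): step: R->7, L=6; G->plug->G->R->E->L->C->refl->D->L'->D->R'->D->plug->D
Char 4 ('B'): step: R->0, L->7 (L advanced); B->plug->B->R->A->L->A->refl->H->L'->E->R'->H->plug->H
Char 5 ('D'): step: R->1, L=7; D->plug->D->R->A->L->A->refl->H->L'->E->R'->F->plug->F
Char 6 ('C'): step: R->2, L=7; C->plug->C->R->H->L->D->refl->C->L'->C->R'->F->plug->F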